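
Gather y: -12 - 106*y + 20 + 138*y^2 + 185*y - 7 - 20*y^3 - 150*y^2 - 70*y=-20*y^3 - 12*y^2 + 9*y + 1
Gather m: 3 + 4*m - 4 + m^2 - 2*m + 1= m^2 + 2*m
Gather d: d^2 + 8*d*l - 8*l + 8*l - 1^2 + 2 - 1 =d^2 + 8*d*l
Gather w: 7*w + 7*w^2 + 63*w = 7*w^2 + 70*w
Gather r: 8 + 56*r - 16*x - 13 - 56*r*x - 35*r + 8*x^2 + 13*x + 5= r*(21 - 56*x) + 8*x^2 - 3*x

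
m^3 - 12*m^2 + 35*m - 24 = (m - 8)*(m - 3)*(m - 1)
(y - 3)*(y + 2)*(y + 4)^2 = y^4 + 7*y^3 + 2*y^2 - 64*y - 96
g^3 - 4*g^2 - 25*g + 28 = (g - 7)*(g - 1)*(g + 4)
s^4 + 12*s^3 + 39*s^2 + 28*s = s*(s + 1)*(s + 4)*(s + 7)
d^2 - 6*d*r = d*(d - 6*r)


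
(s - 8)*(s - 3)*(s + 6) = s^3 - 5*s^2 - 42*s + 144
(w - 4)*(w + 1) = w^2 - 3*w - 4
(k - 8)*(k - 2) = k^2 - 10*k + 16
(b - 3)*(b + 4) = b^2 + b - 12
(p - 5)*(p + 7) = p^2 + 2*p - 35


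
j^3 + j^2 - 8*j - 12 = (j - 3)*(j + 2)^2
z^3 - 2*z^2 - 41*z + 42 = (z - 7)*(z - 1)*(z + 6)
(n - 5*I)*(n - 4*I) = n^2 - 9*I*n - 20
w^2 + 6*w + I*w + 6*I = (w + 6)*(w + I)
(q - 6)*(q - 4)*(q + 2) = q^3 - 8*q^2 + 4*q + 48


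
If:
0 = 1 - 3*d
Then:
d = 1/3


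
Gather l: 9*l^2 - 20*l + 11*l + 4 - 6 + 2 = 9*l^2 - 9*l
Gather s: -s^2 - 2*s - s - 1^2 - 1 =-s^2 - 3*s - 2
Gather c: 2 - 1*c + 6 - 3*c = 8 - 4*c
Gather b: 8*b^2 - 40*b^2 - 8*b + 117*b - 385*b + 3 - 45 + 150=-32*b^2 - 276*b + 108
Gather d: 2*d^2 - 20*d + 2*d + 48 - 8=2*d^2 - 18*d + 40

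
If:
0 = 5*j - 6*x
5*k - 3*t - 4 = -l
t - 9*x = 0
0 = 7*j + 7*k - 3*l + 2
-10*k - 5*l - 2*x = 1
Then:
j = -1872/9625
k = -773/9625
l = 7/275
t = -2808/1925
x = -312/1925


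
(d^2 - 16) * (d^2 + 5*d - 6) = d^4 + 5*d^3 - 22*d^2 - 80*d + 96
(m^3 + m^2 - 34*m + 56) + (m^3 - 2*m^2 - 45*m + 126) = 2*m^3 - m^2 - 79*m + 182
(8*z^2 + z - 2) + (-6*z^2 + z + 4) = 2*z^2 + 2*z + 2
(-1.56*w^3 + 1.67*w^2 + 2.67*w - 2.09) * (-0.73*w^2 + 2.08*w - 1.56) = 1.1388*w^5 - 4.4639*w^4 + 3.9581*w^3 + 4.4741*w^2 - 8.5124*w + 3.2604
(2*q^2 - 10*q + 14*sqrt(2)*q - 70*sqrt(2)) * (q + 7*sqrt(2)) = 2*q^3 - 10*q^2 + 28*sqrt(2)*q^2 - 140*sqrt(2)*q + 196*q - 980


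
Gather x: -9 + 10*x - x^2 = -x^2 + 10*x - 9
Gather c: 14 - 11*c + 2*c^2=2*c^2 - 11*c + 14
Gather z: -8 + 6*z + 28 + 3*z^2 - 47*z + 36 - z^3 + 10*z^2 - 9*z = -z^3 + 13*z^2 - 50*z + 56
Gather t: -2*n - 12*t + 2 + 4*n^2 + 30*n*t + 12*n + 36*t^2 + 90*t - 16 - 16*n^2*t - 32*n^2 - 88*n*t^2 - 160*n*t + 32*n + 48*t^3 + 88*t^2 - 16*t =-28*n^2 + 42*n + 48*t^3 + t^2*(124 - 88*n) + t*(-16*n^2 - 130*n + 62) - 14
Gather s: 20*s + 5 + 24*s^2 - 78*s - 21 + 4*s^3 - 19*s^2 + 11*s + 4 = 4*s^3 + 5*s^2 - 47*s - 12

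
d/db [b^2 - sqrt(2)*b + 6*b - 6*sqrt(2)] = 2*b - sqrt(2) + 6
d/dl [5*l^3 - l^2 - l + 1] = 15*l^2 - 2*l - 1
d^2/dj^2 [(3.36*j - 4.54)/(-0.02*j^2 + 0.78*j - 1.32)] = (-(0.04*j - 0.78)*(0.08*j - 1.56)*(3.36*j - 4.54) + (0.4032*j - 5.4232)*(0.02*j^2 - 0.78*j + 1.32))/(0.02*j^2 - 0.78*j + 1.32)^3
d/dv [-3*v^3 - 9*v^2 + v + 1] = -9*v^2 - 18*v + 1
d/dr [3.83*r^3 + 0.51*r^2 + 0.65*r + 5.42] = 11.49*r^2 + 1.02*r + 0.65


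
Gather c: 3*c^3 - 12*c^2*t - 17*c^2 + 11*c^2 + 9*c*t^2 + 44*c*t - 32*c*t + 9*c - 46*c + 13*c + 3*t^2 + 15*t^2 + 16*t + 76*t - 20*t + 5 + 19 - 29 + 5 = 3*c^3 + c^2*(-12*t - 6) + c*(9*t^2 + 12*t - 24) + 18*t^2 + 72*t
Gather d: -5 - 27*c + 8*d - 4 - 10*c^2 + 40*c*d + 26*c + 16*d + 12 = -10*c^2 - c + d*(40*c + 24) + 3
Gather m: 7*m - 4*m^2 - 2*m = -4*m^2 + 5*m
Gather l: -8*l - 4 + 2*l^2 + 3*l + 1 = 2*l^2 - 5*l - 3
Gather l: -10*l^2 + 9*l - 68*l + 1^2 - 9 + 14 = -10*l^2 - 59*l + 6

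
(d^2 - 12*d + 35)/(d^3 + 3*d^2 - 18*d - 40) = (d^2 - 12*d + 35)/(d^3 + 3*d^2 - 18*d - 40)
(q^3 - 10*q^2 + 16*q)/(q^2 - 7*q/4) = 4*(q^2 - 10*q + 16)/(4*q - 7)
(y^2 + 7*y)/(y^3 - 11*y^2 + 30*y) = (y + 7)/(y^2 - 11*y + 30)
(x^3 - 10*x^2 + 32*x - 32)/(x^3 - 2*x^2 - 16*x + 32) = (x - 4)/(x + 4)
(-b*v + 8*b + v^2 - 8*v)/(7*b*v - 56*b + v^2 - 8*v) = (-b + v)/(7*b + v)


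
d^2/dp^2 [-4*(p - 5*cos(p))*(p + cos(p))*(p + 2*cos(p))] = -8*p^2*cos(p) - 32*p*sin(p) - 104*p*cos(2*p) - 24*p - 104*sin(2*p) - 14*cos(p) - 90*cos(3*p)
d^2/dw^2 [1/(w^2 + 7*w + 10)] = 2*(-w^2 - 7*w + (2*w + 7)^2 - 10)/(w^2 + 7*w + 10)^3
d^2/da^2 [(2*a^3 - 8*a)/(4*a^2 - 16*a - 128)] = 4*(11*a^3 + 96*a^2 + 672*a + 128)/(a^6 - 12*a^5 - 48*a^4 + 704*a^3 + 1536*a^2 - 12288*a - 32768)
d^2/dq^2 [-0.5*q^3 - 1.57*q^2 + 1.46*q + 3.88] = -3.0*q - 3.14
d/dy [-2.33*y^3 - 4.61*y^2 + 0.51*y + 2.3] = -6.99*y^2 - 9.22*y + 0.51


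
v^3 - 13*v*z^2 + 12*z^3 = (v - 3*z)*(v - z)*(v + 4*z)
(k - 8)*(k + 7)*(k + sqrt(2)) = k^3 - k^2 + sqrt(2)*k^2 - 56*k - sqrt(2)*k - 56*sqrt(2)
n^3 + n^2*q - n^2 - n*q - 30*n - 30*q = (n - 6)*(n + 5)*(n + q)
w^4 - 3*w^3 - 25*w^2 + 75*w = w*(w - 5)*(w - 3)*(w + 5)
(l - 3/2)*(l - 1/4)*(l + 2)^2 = l^4 + 9*l^3/4 - 21*l^2/8 - 11*l/2 + 3/2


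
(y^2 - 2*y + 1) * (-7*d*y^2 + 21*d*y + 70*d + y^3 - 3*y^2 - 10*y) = -7*d*y^4 + 35*d*y^3 + 21*d*y^2 - 119*d*y + 70*d + y^5 - 5*y^4 - 3*y^3 + 17*y^2 - 10*y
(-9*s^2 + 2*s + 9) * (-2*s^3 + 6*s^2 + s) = 18*s^5 - 58*s^4 - 15*s^3 + 56*s^2 + 9*s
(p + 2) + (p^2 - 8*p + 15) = p^2 - 7*p + 17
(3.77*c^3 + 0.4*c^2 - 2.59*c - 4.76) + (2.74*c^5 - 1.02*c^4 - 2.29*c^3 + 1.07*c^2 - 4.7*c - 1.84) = 2.74*c^5 - 1.02*c^4 + 1.48*c^3 + 1.47*c^2 - 7.29*c - 6.6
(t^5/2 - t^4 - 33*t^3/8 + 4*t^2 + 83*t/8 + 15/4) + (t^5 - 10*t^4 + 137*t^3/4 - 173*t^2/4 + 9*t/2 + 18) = 3*t^5/2 - 11*t^4 + 241*t^3/8 - 157*t^2/4 + 119*t/8 + 87/4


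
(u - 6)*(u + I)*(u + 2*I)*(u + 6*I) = u^4 - 6*u^3 + 9*I*u^3 - 20*u^2 - 54*I*u^2 + 120*u - 12*I*u + 72*I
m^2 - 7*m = m*(m - 7)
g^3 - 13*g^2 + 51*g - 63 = (g - 7)*(g - 3)^2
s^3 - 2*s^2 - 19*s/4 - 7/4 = (s - 7/2)*(s + 1/2)*(s + 1)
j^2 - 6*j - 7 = (j - 7)*(j + 1)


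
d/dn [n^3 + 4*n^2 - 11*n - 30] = 3*n^2 + 8*n - 11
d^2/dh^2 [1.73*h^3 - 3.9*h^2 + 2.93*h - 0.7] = 10.38*h - 7.8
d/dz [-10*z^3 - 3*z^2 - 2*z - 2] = -30*z^2 - 6*z - 2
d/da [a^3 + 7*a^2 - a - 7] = 3*a^2 + 14*a - 1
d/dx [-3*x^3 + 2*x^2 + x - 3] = -9*x^2 + 4*x + 1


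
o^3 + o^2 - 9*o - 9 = (o - 3)*(o + 1)*(o + 3)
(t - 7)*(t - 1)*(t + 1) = t^3 - 7*t^2 - t + 7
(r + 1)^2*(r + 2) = r^3 + 4*r^2 + 5*r + 2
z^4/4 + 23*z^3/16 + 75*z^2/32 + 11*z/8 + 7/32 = (z/4 + 1/4)*(z + 1/4)*(z + 1)*(z + 7/2)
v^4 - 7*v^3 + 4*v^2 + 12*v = v*(v - 6)*(v - 2)*(v + 1)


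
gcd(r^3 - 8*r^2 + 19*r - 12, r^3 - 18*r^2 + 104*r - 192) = r - 4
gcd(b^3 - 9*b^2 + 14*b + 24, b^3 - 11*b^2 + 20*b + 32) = b^2 - 3*b - 4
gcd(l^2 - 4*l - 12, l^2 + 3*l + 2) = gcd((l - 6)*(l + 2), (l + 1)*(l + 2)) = l + 2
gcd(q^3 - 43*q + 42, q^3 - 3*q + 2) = q - 1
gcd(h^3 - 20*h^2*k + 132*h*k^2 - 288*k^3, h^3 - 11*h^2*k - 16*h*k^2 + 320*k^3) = h - 8*k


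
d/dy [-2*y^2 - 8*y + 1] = -4*y - 8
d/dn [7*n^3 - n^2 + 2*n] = 21*n^2 - 2*n + 2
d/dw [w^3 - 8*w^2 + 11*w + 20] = 3*w^2 - 16*w + 11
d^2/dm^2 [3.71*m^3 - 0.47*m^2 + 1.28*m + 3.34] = 22.26*m - 0.94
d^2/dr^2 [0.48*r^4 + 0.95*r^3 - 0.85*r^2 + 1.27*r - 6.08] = 5.76*r^2 + 5.7*r - 1.7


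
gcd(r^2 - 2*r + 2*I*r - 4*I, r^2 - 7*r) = 1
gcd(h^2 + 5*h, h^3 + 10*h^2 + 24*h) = h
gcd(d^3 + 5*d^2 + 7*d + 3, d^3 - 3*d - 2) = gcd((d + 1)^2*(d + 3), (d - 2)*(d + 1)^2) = d^2 + 2*d + 1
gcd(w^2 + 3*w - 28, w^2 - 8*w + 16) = w - 4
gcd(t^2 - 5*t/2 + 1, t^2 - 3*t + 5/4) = t - 1/2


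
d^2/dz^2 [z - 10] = 0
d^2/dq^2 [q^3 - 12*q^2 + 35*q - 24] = 6*q - 24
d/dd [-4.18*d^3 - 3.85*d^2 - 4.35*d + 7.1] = -12.54*d^2 - 7.7*d - 4.35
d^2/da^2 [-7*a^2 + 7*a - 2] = -14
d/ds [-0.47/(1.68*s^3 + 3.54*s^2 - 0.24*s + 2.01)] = (2.3688*s^2 + 3.3276*s - 0.1128)/(1.68*s^3 + 3.54*s^2 - 0.24*s + 2.01)^2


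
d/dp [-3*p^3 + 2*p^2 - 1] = p*(4 - 9*p)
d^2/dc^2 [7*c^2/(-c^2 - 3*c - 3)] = 42*(c^3 + 3*c^2 - 3)/(c^6 + 9*c^5 + 36*c^4 + 81*c^3 + 108*c^2 + 81*c + 27)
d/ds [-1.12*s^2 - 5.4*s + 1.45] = -2.24*s - 5.4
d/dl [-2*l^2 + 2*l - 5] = 2 - 4*l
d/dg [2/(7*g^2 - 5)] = -28*g/(7*g^2 - 5)^2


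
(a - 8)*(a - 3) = a^2 - 11*a + 24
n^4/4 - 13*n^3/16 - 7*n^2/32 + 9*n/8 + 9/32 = (n/4 + 1/4)*(n - 3)*(n - 3/2)*(n + 1/4)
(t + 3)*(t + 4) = t^2 + 7*t + 12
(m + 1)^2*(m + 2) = m^3 + 4*m^2 + 5*m + 2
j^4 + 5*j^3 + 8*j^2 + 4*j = j*(j + 1)*(j + 2)^2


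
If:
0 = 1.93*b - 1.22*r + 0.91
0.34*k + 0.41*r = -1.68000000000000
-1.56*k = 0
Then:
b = -3.06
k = 0.00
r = -4.10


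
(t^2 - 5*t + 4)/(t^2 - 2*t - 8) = (t - 1)/(t + 2)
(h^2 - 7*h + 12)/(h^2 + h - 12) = (h - 4)/(h + 4)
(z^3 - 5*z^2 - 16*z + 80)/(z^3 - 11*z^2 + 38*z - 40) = (z + 4)/(z - 2)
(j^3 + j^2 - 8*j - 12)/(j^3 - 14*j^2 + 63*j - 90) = (j^2 + 4*j + 4)/(j^2 - 11*j + 30)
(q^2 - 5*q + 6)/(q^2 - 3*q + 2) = (q - 3)/(q - 1)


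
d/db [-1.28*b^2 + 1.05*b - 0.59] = 1.05 - 2.56*b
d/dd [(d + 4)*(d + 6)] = 2*d + 10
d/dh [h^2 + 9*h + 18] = 2*h + 9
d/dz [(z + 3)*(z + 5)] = 2*z + 8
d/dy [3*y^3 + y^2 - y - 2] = 9*y^2 + 2*y - 1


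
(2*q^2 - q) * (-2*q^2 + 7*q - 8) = -4*q^4 + 16*q^3 - 23*q^2 + 8*q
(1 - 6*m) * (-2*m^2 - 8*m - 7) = 12*m^3 + 46*m^2 + 34*m - 7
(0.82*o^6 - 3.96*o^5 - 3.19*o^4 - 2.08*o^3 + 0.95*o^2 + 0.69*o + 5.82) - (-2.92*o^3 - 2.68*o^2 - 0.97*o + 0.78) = 0.82*o^6 - 3.96*o^5 - 3.19*o^4 + 0.84*o^3 + 3.63*o^2 + 1.66*o + 5.04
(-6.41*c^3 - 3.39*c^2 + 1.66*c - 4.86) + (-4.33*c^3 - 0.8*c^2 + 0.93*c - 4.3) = -10.74*c^3 - 4.19*c^2 + 2.59*c - 9.16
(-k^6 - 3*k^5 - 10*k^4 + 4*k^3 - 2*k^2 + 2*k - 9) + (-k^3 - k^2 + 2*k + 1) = -k^6 - 3*k^5 - 10*k^4 + 3*k^3 - 3*k^2 + 4*k - 8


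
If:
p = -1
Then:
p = -1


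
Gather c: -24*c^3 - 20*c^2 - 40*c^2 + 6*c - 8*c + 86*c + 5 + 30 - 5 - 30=-24*c^3 - 60*c^2 + 84*c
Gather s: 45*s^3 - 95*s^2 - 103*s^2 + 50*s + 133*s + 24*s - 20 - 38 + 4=45*s^3 - 198*s^2 + 207*s - 54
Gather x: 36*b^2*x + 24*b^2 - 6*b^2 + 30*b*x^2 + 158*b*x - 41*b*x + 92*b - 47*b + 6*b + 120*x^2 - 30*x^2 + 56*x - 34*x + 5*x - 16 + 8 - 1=18*b^2 + 51*b + x^2*(30*b + 90) + x*(36*b^2 + 117*b + 27) - 9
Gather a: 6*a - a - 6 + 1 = 5*a - 5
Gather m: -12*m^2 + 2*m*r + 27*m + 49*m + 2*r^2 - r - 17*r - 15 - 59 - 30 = -12*m^2 + m*(2*r + 76) + 2*r^2 - 18*r - 104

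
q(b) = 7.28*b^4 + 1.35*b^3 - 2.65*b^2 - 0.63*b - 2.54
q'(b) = 29.12*b^3 + 4.05*b^2 - 5.3*b - 0.63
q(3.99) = 1883.62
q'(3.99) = 1892.44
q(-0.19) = -2.52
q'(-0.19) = 0.32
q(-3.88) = 1531.06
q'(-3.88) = -1620.03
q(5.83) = 8581.41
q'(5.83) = 5876.41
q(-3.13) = 630.80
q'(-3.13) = -837.31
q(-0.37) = -2.60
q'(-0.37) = 0.41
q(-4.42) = 2610.46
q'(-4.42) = -2412.62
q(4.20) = 2313.40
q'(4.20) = 2205.99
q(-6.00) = 9049.12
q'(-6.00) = -6112.95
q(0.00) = -2.54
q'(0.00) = -0.63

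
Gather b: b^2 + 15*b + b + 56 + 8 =b^2 + 16*b + 64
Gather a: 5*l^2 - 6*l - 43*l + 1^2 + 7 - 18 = 5*l^2 - 49*l - 10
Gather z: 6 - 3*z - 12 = -3*z - 6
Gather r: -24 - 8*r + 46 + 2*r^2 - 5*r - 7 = 2*r^2 - 13*r + 15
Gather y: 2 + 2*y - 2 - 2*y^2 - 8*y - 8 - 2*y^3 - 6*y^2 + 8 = -2*y^3 - 8*y^2 - 6*y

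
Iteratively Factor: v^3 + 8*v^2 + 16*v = (v)*(v^2 + 8*v + 16) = v*(v + 4)*(v + 4)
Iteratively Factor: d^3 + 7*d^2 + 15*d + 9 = (d + 1)*(d^2 + 6*d + 9) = (d + 1)*(d + 3)*(d + 3)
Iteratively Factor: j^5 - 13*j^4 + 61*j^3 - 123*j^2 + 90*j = (j)*(j^4 - 13*j^3 + 61*j^2 - 123*j + 90) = j*(j - 3)*(j^3 - 10*j^2 + 31*j - 30) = j*(j - 5)*(j - 3)*(j^2 - 5*j + 6) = j*(j - 5)*(j - 3)^2*(j - 2)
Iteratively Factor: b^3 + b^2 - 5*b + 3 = (b - 1)*(b^2 + 2*b - 3) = (b - 1)^2*(b + 3)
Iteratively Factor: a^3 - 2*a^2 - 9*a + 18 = (a - 3)*(a^2 + a - 6) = (a - 3)*(a + 3)*(a - 2)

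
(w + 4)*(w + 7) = w^2 + 11*w + 28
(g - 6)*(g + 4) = g^2 - 2*g - 24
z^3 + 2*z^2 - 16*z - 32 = (z - 4)*(z + 2)*(z + 4)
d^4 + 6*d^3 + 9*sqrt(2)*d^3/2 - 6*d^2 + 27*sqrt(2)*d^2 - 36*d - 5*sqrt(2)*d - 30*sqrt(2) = (d + 6)*(d - sqrt(2))*(d + sqrt(2)/2)*(d + 5*sqrt(2))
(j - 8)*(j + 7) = j^2 - j - 56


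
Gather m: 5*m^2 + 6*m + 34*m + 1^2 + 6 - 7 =5*m^2 + 40*m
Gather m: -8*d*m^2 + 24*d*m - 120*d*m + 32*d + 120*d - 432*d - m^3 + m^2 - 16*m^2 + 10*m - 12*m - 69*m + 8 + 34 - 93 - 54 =-280*d - m^3 + m^2*(-8*d - 15) + m*(-96*d - 71) - 105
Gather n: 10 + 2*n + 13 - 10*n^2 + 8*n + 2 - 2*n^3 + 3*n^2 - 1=-2*n^3 - 7*n^2 + 10*n + 24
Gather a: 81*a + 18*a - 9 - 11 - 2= 99*a - 22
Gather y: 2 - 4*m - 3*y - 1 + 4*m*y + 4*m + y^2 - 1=y^2 + y*(4*m - 3)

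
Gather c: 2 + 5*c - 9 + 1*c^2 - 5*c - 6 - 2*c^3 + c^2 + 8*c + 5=-2*c^3 + 2*c^2 + 8*c - 8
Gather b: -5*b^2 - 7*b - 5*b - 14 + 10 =-5*b^2 - 12*b - 4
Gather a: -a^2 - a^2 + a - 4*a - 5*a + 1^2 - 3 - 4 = -2*a^2 - 8*a - 6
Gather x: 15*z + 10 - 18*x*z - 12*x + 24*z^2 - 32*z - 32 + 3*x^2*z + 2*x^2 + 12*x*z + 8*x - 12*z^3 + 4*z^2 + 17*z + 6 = x^2*(3*z + 2) + x*(-6*z - 4) - 12*z^3 + 28*z^2 - 16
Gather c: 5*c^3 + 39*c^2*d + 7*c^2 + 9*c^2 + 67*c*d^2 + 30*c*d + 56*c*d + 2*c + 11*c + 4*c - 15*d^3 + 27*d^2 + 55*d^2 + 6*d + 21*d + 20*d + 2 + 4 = 5*c^3 + c^2*(39*d + 16) + c*(67*d^2 + 86*d + 17) - 15*d^3 + 82*d^2 + 47*d + 6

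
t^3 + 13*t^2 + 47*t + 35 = (t + 1)*(t + 5)*(t + 7)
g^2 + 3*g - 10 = (g - 2)*(g + 5)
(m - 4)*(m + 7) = m^2 + 3*m - 28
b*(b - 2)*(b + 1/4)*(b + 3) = b^4 + 5*b^3/4 - 23*b^2/4 - 3*b/2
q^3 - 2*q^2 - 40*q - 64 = (q - 8)*(q + 2)*(q + 4)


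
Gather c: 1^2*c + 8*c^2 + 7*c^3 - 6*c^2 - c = 7*c^3 + 2*c^2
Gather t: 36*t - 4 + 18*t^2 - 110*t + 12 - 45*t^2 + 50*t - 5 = -27*t^2 - 24*t + 3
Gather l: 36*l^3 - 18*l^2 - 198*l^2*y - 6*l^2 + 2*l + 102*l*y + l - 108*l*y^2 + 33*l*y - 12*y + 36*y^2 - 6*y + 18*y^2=36*l^3 + l^2*(-198*y - 24) + l*(-108*y^2 + 135*y + 3) + 54*y^2 - 18*y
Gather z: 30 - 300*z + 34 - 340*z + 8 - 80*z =72 - 720*z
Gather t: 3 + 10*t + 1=10*t + 4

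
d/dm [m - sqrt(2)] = 1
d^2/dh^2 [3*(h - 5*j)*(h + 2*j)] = 6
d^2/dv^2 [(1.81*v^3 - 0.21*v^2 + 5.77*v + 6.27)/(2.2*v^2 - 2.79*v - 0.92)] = (1.4210854715202e-14*v^5 - 2.8421709430404e-14*v^4 + 88.780962*v^3 + 207.406008*v^2 - 151.648776*v + 93.017214)/(10.648*v^6 - 40.5108*v^5 + 38.01666*v^4 + 12.164121*v^3 - 15.897876*v^2 - 7.084368*v - 0.778688)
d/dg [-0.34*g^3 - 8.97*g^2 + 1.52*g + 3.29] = -1.02*g^2 - 17.94*g + 1.52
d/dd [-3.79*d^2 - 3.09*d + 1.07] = -7.58*d - 3.09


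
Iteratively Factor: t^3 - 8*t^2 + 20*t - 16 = (t - 2)*(t^2 - 6*t + 8) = (t - 4)*(t - 2)*(t - 2)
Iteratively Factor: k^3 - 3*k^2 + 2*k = (k - 2)*(k^2 - k) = (k - 2)*(k - 1)*(k)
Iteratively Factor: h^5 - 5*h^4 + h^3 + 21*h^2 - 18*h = (h + 2)*(h^4 - 7*h^3 + 15*h^2 - 9*h) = (h - 3)*(h + 2)*(h^3 - 4*h^2 + 3*h) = (h - 3)*(h - 1)*(h + 2)*(h^2 - 3*h) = h*(h - 3)*(h - 1)*(h + 2)*(h - 3)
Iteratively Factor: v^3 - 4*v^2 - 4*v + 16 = (v - 4)*(v^2 - 4) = (v - 4)*(v - 2)*(v + 2)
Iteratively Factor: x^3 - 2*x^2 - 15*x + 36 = (x - 3)*(x^2 + x - 12) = (x - 3)*(x + 4)*(x - 3)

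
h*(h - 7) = h^2 - 7*h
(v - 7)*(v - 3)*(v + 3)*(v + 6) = v^4 - v^3 - 51*v^2 + 9*v + 378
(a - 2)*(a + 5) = a^2 + 3*a - 10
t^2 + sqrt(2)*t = t*(t + sqrt(2))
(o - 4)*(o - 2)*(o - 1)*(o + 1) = o^4 - 6*o^3 + 7*o^2 + 6*o - 8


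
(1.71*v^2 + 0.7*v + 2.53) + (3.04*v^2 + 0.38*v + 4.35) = 4.75*v^2 + 1.08*v + 6.88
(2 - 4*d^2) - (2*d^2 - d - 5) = -6*d^2 + d + 7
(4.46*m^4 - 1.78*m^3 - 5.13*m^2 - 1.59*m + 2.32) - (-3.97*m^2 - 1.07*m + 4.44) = 4.46*m^4 - 1.78*m^3 - 1.16*m^2 - 0.52*m - 2.12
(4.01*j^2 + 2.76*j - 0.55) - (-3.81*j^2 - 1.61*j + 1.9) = 7.82*j^2 + 4.37*j - 2.45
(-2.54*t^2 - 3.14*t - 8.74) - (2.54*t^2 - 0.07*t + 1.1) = -5.08*t^2 - 3.07*t - 9.84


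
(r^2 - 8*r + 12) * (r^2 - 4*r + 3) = r^4 - 12*r^3 + 47*r^2 - 72*r + 36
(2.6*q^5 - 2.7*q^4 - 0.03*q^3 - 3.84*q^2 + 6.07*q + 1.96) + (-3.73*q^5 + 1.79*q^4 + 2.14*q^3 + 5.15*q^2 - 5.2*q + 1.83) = -1.13*q^5 - 0.91*q^4 + 2.11*q^3 + 1.31*q^2 + 0.87*q + 3.79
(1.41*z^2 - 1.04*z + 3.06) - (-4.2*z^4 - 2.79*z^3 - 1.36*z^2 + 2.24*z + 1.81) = 4.2*z^4 + 2.79*z^3 + 2.77*z^2 - 3.28*z + 1.25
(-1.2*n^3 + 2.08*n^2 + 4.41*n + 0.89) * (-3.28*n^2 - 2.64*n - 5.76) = 3.936*n^5 - 3.6544*n^4 - 13.044*n^3 - 26.5424*n^2 - 27.7512*n - 5.1264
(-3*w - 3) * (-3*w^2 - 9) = 9*w^3 + 9*w^2 + 27*w + 27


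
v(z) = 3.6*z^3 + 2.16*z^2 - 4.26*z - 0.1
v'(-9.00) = 831.66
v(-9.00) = -2411.20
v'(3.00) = 105.90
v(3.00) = 103.76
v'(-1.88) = 25.79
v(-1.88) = -8.38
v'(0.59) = 2.05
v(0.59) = -1.12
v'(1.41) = 23.30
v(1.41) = 8.28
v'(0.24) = -2.60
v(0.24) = -0.95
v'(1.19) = 16.17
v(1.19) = 3.96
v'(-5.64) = 314.92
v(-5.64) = -553.23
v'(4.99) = 286.22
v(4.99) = 479.73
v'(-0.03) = -4.38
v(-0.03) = 0.03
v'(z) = 10.8*z^2 + 4.32*z - 4.26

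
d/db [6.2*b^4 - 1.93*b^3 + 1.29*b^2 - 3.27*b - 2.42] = 24.8*b^3 - 5.79*b^2 + 2.58*b - 3.27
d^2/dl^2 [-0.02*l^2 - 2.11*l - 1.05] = -0.0400000000000000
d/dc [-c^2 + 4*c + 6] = 4 - 2*c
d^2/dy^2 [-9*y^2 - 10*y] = -18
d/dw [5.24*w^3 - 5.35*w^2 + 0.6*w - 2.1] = 15.72*w^2 - 10.7*w + 0.6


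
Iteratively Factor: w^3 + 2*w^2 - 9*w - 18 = (w + 3)*(w^2 - w - 6) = (w - 3)*(w + 3)*(w + 2)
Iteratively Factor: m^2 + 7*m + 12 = (m + 4)*(m + 3)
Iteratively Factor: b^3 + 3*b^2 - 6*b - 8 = (b + 1)*(b^2 + 2*b - 8) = (b - 2)*(b + 1)*(b + 4)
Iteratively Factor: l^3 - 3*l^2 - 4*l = (l)*(l^2 - 3*l - 4) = l*(l - 4)*(l + 1)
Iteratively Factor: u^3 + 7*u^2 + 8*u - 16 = (u - 1)*(u^2 + 8*u + 16) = (u - 1)*(u + 4)*(u + 4)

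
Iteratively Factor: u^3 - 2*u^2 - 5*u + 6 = (u - 1)*(u^2 - u - 6) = (u - 1)*(u + 2)*(u - 3)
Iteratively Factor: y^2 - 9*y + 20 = (y - 5)*(y - 4)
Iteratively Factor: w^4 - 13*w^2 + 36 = (w + 2)*(w^3 - 2*w^2 - 9*w + 18) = (w - 2)*(w + 2)*(w^2 - 9) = (w - 3)*(w - 2)*(w + 2)*(w + 3)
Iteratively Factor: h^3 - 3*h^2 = (h)*(h^2 - 3*h) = h*(h - 3)*(h)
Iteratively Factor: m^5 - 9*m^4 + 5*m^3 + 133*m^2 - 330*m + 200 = (m - 1)*(m^4 - 8*m^3 - 3*m^2 + 130*m - 200) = (m - 5)*(m - 1)*(m^3 - 3*m^2 - 18*m + 40) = (m - 5)*(m - 1)*(m + 4)*(m^2 - 7*m + 10) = (m - 5)*(m - 2)*(m - 1)*(m + 4)*(m - 5)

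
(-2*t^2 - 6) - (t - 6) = -2*t^2 - t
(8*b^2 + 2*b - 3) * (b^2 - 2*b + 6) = 8*b^4 - 14*b^3 + 41*b^2 + 18*b - 18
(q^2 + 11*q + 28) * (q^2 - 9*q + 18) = q^4 + 2*q^3 - 53*q^2 - 54*q + 504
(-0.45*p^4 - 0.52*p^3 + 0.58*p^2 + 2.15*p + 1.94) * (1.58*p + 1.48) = -0.711*p^5 - 1.4876*p^4 + 0.1468*p^3 + 4.2554*p^2 + 6.2472*p + 2.8712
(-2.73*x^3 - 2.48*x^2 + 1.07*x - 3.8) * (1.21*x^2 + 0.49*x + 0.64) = -3.3033*x^5 - 4.3385*x^4 - 1.6677*x^3 - 5.6609*x^2 - 1.1772*x - 2.432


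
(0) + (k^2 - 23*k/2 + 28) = k^2 - 23*k/2 + 28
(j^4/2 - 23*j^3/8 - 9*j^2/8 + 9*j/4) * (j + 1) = j^5/2 - 19*j^4/8 - 4*j^3 + 9*j^2/8 + 9*j/4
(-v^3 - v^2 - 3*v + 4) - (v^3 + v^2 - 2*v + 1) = -2*v^3 - 2*v^2 - v + 3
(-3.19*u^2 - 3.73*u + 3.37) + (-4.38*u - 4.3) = -3.19*u^2 - 8.11*u - 0.93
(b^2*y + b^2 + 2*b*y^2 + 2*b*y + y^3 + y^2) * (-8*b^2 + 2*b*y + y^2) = -8*b^4*y - 8*b^4 - 14*b^3*y^2 - 14*b^3*y - 3*b^2*y^3 - 3*b^2*y^2 + 4*b*y^4 + 4*b*y^3 + y^5 + y^4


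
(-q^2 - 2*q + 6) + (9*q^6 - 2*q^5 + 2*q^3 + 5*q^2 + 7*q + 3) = 9*q^6 - 2*q^5 + 2*q^3 + 4*q^2 + 5*q + 9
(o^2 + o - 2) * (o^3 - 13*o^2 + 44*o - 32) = o^5 - 12*o^4 + 29*o^3 + 38*o^2 - 120*o + 64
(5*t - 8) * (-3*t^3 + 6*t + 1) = -15*t^4 + 24*t^3 + 30*t^2 - 43*t - 8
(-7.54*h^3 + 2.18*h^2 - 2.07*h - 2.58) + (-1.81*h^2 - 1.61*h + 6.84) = -7.54*h^3 + 0.37*h^2 - 3.68*h + 4.26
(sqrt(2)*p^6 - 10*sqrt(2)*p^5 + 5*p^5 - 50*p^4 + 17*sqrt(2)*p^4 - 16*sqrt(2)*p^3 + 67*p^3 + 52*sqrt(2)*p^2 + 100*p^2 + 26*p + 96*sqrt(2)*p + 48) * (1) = sqrt(2)*p^6 - 10*sqrt(2)*p^5 + 5*p^5 - 50*p^4 + 17*sqrt(2)*p^4 - 16*sqrt(2)*p^3 + 67*p^3 + 52*sqrt(2)*p^2 + 100*p^2 + 26*p + 96*sqrt(2)*p + 48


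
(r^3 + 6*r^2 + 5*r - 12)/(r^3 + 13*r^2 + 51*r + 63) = (r^2 + 3*r - 4)/(r^2 + 10*r + 21)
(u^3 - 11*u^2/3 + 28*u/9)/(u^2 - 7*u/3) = u - 4/3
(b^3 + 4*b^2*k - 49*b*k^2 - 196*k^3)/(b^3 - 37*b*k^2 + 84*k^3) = (b^2 - 3*b*k - 28*k^2)/(b^2 - 7*b*k + 12*k^2)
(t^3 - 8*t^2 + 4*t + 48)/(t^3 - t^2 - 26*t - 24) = (t^2 - 2*t - 8)/(t^2 + 5*t + 4)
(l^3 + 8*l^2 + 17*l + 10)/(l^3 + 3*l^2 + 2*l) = (l + 5)/l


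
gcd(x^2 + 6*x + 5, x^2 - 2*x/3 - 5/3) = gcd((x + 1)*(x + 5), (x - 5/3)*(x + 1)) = x + 1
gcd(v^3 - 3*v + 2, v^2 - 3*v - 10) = v + 2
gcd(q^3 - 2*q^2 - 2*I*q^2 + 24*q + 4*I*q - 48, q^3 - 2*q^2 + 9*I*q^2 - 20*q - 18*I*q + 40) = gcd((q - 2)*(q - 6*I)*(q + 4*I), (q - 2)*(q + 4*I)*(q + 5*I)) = q^2 + q*(-2 + 4*I) - 8*I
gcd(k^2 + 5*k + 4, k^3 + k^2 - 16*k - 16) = k^2 + 5*k + 4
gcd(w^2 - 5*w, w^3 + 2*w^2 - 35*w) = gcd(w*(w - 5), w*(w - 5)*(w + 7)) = w^2 - 5*w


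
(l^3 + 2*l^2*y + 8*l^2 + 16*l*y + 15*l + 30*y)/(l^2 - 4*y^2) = (-l^2 - 8*l - 15)/(-l + 2*y)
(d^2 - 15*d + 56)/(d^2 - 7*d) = (d - 8)/d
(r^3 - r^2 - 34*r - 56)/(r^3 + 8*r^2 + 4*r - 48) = (r^2 - 5*r - 14)/(r^2 + 4*r - 12)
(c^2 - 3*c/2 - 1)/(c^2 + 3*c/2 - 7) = (2*c + 1)/(2*c + 7)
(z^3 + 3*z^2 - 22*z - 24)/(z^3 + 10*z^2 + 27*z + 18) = (z - 4)/(z + 3)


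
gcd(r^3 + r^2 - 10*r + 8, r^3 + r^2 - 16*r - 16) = r + 4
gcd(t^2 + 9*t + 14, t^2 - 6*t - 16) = t + 2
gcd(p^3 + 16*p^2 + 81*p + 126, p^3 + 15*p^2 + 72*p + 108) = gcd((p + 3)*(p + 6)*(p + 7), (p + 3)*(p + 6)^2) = p^2 + 9*p + 18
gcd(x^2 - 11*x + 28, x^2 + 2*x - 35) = 1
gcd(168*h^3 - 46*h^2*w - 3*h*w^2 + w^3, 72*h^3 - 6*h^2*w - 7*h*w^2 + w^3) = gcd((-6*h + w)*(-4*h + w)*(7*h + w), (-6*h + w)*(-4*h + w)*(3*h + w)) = 24*h^2 - 10*h*w + w^2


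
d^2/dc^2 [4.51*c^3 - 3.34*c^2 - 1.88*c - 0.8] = 27.06*c - 6.68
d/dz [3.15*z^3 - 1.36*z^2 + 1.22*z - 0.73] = 9.45*z^2 - 2.72*z + 1.22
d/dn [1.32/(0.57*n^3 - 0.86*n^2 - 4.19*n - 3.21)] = (-2.2572*n^2 + 2.2704*n + 5.5308)/(-0.57*n^3 + 0.86*n^2 + 4.19*n + 3.21)^2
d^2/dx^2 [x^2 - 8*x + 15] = 2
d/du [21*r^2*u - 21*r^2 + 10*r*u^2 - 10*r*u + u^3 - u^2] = 21*r^2 + 20*r*u - 10*r + 3*u^2 - 2*u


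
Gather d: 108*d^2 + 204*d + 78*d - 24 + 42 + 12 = 108*d^2 + 282*d + 30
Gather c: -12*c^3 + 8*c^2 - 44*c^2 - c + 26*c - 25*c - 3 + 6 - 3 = -12*c^3 - 36*c^2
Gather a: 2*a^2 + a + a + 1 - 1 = 2*a^2 + 2*a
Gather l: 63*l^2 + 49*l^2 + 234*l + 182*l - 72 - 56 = 112*l^2 + 416*l - 128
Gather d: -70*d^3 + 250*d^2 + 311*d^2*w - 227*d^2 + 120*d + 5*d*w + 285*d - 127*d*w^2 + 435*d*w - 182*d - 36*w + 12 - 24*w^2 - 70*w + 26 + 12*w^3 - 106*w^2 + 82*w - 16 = -70*d^3 + d^2*(311*w + 23) + d*(-127*w^2 + 440*w + 223) + 12*w^3 - 130*w^2 - 24*w + 22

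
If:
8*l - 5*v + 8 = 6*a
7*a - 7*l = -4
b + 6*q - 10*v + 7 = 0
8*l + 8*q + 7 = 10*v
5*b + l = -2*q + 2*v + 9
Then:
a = -2083/2394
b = 8971/4788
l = -715/2394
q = 20411/9576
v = 2593/1197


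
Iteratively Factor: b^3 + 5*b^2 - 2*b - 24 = (b + 3)*(b^2 + 2*b - 8) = (b - 2)*(b + 3)*(b + 4)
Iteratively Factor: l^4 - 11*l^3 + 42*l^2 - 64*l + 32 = (l - 1)*(l^3 - 10*l^2 + 32*l - 32) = (l - 4)*(l - 1)*(l^2 - 6*l + 8) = (l - 4)*(l - 2)*(l - 1)*(l - 4)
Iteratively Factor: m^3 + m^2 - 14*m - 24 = (m + 2)*(m^2 - m - 12) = (m - 4)*(m + 2)*(m + 3)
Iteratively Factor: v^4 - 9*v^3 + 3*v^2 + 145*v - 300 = (v + 4)*(v^3 - 13*v^2 + 55*v - 75) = (v - 5)*(v + 4)*(v^2 - 8*v + 15) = (v - 5)^2*(v + 4)*(v - 3)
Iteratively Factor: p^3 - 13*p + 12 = (p + 4)*(p^2 - 4*p + 3) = (p - 1)*(p + 4)*(p - 3)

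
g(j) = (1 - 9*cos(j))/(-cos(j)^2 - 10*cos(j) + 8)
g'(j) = (1 - 9*cos(j))*(-2*sin(j)*cos(j) - 10*sin(j))/(-cos(j)^2 - 10*cos(j) + 8)^2 + 9*sin(j)/(-cos(j)^2 - 10*cos(j) + 8) = (9*cos(j)^2 - 2*cos(j) + 62)*sin(j)/(cos(j)^2 + 10*cos(j) - 8)^2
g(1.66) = 0.20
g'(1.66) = 0.79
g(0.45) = 3.91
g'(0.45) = 8.91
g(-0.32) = 3.15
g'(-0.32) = -3.75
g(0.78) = -14.00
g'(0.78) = 308.26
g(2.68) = 0.56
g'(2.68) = 0.12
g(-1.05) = -1.25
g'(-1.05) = -7.11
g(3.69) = 0.55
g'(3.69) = -0.15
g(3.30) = 0.59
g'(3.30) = -0.04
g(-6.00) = 3.03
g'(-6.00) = 3.00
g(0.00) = 2.67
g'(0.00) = 0.00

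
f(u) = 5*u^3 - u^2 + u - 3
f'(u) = 15*u^2 - 2*u + 1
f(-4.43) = -461.75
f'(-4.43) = 304.23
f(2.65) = 85.68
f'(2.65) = 101.04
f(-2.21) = -64.06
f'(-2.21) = 78.68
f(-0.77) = -6.65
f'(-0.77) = 11.43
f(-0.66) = -5.53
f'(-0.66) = 8.85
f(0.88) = 0.51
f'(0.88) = 10.86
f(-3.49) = -231.21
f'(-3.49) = 190.68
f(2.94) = 118.36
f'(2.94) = 124.77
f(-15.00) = -17118.00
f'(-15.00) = 3406.00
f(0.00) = -3.00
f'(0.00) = 1.00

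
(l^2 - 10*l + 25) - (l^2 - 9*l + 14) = 11 - l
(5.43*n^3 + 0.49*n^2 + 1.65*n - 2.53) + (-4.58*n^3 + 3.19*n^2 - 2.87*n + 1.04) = 0.85*n^3 + 3.68*n^2 - 1.22*n - 1.49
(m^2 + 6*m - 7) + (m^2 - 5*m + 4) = 2*m^2 + m - 3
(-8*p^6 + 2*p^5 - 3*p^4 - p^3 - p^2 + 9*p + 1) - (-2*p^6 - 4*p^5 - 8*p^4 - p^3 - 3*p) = -6*p^6 + 6*p^5 + 5*p^4 - p^2 + 12*p + 1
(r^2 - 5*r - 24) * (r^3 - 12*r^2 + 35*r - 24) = r^5 - 17*r^4 + 71*r^3 + 89*r^2 - 720*r + 576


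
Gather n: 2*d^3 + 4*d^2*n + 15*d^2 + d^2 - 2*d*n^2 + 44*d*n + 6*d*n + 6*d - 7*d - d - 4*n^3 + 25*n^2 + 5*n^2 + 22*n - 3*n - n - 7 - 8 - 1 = 2*d^3 + 16*d^2 - 2*d - 4*n^3 + n^2*(30 - 2*d) + n*(4*d^2 + 50*d + 18) - 16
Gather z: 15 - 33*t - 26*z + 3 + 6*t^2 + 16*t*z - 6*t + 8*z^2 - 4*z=6*t^2 - 39*t + 8*z^2 + z*(16*t - 30) + 18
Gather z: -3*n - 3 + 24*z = -3*n + 24*z - 3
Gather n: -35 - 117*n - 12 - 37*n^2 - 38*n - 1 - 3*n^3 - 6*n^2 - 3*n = -3*n^3 - 43*n^2 - 158*n - 48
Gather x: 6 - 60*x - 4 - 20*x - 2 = -80*x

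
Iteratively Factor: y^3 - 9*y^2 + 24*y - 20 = (y - 2)*(y^2 - 7*y + 10) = (y - 2)^2*(y - 5)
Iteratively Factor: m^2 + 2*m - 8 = (m - 2)*(m + 4)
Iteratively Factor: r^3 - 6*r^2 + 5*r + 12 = (r + 1)*(r^2 - 7*r + 12) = (r - 4)*(r + 1)*(r - 3)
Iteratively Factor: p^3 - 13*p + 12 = (p - 3)*(p^2 + 3*p - 4) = (p - 3)*(p + 4)*(p - 1)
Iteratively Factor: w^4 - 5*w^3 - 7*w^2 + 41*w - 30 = (w + 3)*(w^3 - 8*w^2 + 17*w - 10) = (w - 5)*(w + 3)*(w^2 - 3*w + 2) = (w - 5)*(w - 1)*(w + 3)*(w - 2)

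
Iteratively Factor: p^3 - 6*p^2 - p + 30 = (p - 5)*(p^2 - p - 6) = (p - 5)*(p - 3)*(p + 2)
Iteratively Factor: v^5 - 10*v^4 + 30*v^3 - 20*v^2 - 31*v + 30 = (v + 1)*(v^4 - 11*v^3 + 41*v^2 - 61*v + 30) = (v - 2)*(v + 1)*(v^3 - 9*v^2 + 23*v - 15) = (v - 2)*(v - 1)*(v + 1)*(v^2 - 8*v + 15) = (v - 5)*(v - 2)*(v - 1)*(v + 1)*(v - 3)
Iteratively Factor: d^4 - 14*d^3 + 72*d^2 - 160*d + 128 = (d - 4)*(d^3 - 10*d^2 + 32*d - 32) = (d - 4)^2*(d^2 - 6*d + 8) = (d - 4)^2*(d - 2)*(d - 4)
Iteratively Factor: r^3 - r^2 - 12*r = (r - 4)*(r^2 + 3*r) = (r - 4)*(r + 3)*(r)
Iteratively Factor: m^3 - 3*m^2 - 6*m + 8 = (m - 4)*(m^2 + m - 2) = (m - 4)*(m + 2)*(m - 1)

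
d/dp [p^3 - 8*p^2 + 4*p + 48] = 3*p^2 - 16*p + 4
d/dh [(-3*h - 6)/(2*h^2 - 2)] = 3*(-h^2 + 2*h*(h + 2) + 1)/(2*(h^2 - 1)^2)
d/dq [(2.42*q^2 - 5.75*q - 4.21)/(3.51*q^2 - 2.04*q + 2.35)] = (15.2457*q^2 + 40.9282*q - 22.1009)/(12.3201*q^4 - 14.3208*q^3 + 20.6586*q^2 - 9.588*q + 5.5225)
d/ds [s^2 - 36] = 2*s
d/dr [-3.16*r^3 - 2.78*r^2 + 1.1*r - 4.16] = -9.48*r^2 - 5.56*r + 1.1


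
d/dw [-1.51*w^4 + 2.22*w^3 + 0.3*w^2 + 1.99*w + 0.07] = -6.04*w^3 + 6.66*w^2 + 0.6*w + 1.99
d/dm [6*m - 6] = 6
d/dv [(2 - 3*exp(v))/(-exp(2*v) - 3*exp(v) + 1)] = (-3*exp(2*v) + 4*exp(v) + 3)*exp(v)/(exp(4*v) + 6*exp(3*v) + 7*exp(2*v) - 6*exp(v) + 1)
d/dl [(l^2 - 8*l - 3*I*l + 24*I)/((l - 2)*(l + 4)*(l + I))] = (-l^4 + l^3*(16 + 6*I) + l^2*(5 - 56*I) + l*(48 - 112*I) + 24 + 256*I)/(l^6 + l^5*(4 + 2*I) + l^4*(-13 + 8*I) + l^3*(-36 - 24*I) + l^2*(76 - 64*I) + l*(32 + 128*I) - 64)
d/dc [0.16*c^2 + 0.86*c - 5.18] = 0.32*c + 0.86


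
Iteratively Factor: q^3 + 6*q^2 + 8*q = (q)*(q^2 + 6*q + 8) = q*(q + 4)*(q + 2)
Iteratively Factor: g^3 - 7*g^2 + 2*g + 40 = (g - 5)*(g^2 - 2*g - 8) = (g - 5)*(g + 2)*(g - 4)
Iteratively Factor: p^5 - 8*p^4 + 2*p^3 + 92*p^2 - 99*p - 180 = (p + 3)*(p^4 - 11*p^3 + 35*p^2 - 13*p - 60) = (p + 1)*(p + 3)*(p^3 - 12*p^2 + 47*p - 60) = (p - 5)*(p + 1)*(p + 3)*(p^2 - 7*p + 12) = (p - 5)*(p - 3)*(p + 1)*(p + 3)*(p - 4)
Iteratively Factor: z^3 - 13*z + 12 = (z + 4)*(z^2 - 4*z + 3) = (z - 1)*(z + 4)*(z - 3)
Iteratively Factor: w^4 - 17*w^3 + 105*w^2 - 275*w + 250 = (w - 5)*(w^3 - 12*w^2 + 45*w - 50) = (w - 5)^2*(w^2 - 7*w + 10) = (w - 5)^2*(w - 2)*(w - 5)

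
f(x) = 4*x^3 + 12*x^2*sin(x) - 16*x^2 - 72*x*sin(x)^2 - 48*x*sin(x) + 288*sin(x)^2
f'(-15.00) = 2168.37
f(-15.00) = -18745.49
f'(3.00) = 29.47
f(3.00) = -39.65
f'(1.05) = 70.53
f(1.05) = 114.56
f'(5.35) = 205.76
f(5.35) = 22.16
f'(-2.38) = 509.35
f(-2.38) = -51.55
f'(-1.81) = 280.79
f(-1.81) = 196.10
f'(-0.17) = -79.21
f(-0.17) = 6.67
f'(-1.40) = -36.01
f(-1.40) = 245.83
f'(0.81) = 131.52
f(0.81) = 89.66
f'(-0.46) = -204.14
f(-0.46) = 48.58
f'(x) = 12*x^2*cos(x) + 12*x^2 - 144*x*sin(x)*cos(x) + 24*x*sin(x) - 48*x*cos(x) - 32*x - 72*sin(x)^2 + 576*sin(x)*cos(x) - 48*sin(x)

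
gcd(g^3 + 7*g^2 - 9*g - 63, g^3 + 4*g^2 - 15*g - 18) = g - 3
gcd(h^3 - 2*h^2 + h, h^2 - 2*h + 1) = h^2 - 2*h + 1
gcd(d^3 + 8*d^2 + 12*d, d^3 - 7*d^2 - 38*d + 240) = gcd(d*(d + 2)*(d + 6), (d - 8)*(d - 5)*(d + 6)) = d + 6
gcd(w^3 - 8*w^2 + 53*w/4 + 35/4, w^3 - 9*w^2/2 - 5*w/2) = w^2 - 9*w/2 - 5/2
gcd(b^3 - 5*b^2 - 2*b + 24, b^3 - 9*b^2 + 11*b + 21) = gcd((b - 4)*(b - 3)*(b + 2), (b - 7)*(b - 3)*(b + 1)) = b - 3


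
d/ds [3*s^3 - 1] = 9*s^2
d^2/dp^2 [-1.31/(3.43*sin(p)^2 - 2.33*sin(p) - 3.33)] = (-61.648076*sin(p)^4 + 31.408167*sin(p)^3 + 25.509499*sin(p)^2 - 52.652175*sin(p) + 44.149096)/(-3.43*sin(p)^2 + 2.33*sin(p) + 3.33)^3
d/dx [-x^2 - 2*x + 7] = -2*x - 2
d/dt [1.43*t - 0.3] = 1.43000000000000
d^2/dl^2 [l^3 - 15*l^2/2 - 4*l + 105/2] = 6*l - 15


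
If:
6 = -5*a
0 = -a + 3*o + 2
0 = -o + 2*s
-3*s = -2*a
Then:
No Solution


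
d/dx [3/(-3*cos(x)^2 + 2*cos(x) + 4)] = 6*(1 - 3*cos(x))*sin(x)/(-3*cos(x)^2 + 2*cos(x) + 4)^2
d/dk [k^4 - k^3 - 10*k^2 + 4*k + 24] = 4*k^3 - 3*k^2 - 20*k + 4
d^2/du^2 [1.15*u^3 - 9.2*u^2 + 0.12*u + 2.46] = 6.9*u - 18.4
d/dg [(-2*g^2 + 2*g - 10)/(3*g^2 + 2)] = 2*(-3*g^2 + 26*g + 2)/(9*g^4 + 12*g^2 + 4)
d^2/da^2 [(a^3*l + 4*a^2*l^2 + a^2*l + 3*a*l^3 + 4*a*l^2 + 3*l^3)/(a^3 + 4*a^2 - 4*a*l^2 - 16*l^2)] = 2*l*(-((3*a + 4)*(a^3 + 4*a^2*l + a^2 + 3*a*l^2 + 4*a*l + 3*l^2) + (3*a^2 + 8*a - 4*l^2)*(3*a^2 + 8*a*l + 2*a + 3*l^2 + 4*l))*(a^3 + 4*a^2 - 4*a*l^2 - 16*l^2) + (3*a + 4*l + 1)*(a^3 + 4*a^2 - 4*a*l^2 - 16*l^2)^2 + (3*a^2 + 8*a - 4*l^2)^2*(a^3 + 4*a^2*l + a^2 + 3*a*l^2 + 4*a*l + 3*l^2))/(a^3 + 4*a^2 - 4*a*l^2 - 16*l^2)^3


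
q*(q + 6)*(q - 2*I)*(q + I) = q^4 + 6*q^3 - I*q^3 + 2*q^2 - 6*I*q^2 + 12*q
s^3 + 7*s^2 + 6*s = s*(s + 1)*(s + 6)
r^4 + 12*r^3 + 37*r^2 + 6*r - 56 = (r - 1)*(r + 2)*(r + 4)*(r + 7)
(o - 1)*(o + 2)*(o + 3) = o^3 + 4*o^2 + o - 6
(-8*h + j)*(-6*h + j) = 48*h^2 - 14*h*j + j^2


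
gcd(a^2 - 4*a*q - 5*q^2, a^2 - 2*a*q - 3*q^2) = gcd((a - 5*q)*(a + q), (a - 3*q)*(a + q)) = a + q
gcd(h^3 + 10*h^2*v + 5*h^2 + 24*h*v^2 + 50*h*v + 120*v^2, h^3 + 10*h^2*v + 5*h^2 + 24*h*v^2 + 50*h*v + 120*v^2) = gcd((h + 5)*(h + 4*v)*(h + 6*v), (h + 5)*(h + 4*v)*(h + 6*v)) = h^3 + 10*h^2*v + 5*h^2 + 24*h*v^2 + 50*h*v + 120*v^2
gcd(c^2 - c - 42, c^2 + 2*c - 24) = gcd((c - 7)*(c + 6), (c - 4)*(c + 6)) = c + 6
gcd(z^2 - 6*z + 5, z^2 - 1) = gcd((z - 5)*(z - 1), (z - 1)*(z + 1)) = z - 1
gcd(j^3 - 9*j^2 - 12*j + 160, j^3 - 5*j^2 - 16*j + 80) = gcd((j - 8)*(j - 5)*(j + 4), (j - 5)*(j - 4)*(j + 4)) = j^2 - j - 20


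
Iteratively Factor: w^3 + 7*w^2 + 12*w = (w + 4)*(w^2 + 3*w) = w*(w + 4)*(w + 3)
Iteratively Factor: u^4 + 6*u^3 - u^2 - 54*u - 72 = (u + 3)*(u^3 + 3*u^2 - 10*u - 24) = (u + 2)*(u + 3)*(u^2 + u - 12) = (u + 2)*(u + 3)*(u + 4)*(u - 3)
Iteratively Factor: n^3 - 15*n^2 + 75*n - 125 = (n - 5)*(n^2 - 10*n + 25) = (n - 5)^2*(n - 5)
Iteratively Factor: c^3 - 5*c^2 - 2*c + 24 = (c - 3)*(c^2 - 2*c - 8) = (c - 3)*(c + 2)*(c - 4)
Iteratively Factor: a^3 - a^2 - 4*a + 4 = (a + 2)*(a^2 - 3*a + 2) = (a - 1)*(a + 2)*(a - 2)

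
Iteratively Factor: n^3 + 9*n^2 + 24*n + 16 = (n + 4)*(n^2 + 5*n + 4) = (n + 1)*(n + 4)*(n + 4)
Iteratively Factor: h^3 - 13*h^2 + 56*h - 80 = (h - 4)*(h^2 - 9*h + 20) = (h - 5)*(h - 4)*(h - 4)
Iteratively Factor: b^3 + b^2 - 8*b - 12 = (b + 2)*(b^2 - b - 6) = (b + 2)^2*(b - 3)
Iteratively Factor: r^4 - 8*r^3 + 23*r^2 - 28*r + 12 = (r - 2)*(r^3 - 6*r^2 + 11*r - 6) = (r - 3)*(r - 2)*(r^2 - 3*r + 2) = (r - 3)*(r - 2)*(r - 1)*(r - 2)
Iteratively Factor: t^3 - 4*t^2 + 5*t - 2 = (t - 2)*(t^2 - 2*t + 1) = (t - 2)*(t - 1)*(t - 1)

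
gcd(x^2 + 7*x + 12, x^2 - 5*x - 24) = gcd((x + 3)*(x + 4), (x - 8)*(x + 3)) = x + 3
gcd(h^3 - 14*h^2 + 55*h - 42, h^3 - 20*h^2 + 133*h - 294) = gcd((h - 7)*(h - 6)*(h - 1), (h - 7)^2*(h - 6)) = h^2 - 13*h + 42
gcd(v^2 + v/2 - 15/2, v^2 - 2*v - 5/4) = v - 5/2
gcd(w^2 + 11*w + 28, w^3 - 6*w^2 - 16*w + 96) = w + 4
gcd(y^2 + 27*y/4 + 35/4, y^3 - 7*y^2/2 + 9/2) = 1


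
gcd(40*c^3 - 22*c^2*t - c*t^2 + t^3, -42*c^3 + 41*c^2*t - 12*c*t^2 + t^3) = -2*c + t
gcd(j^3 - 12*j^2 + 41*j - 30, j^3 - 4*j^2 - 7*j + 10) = j^2 - 6*j + 5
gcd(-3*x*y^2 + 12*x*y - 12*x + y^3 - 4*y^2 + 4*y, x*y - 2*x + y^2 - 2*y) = y - 2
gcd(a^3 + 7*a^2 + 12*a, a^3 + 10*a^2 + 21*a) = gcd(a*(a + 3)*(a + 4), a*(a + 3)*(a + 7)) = a^2 + 3*a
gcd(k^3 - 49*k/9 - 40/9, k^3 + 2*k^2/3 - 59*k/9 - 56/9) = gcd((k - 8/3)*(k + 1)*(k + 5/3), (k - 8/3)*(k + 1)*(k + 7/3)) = k^2 - 5*k/3 - 8/3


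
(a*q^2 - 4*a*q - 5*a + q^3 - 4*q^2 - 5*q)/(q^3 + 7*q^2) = (a*q^2 - 4*a*q - 5*a + q^3 - 4*q^2 - 5*q)/(q^2*(q + 7))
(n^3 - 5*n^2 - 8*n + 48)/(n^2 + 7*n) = (n^3 - 5*n^2 - 8*n + 48)/(n*(n + 7))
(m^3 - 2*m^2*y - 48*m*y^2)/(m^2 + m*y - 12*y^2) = m*(m^2 - 2*m*y - 48*y^2)/(m^2 + m*y - 12*y^2)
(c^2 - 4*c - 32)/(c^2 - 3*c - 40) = (c + 4)/(c + 5)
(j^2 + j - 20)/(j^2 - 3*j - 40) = (j - 4)/(j - 8)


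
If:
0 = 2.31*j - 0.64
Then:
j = 0.28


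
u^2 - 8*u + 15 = (u - 5)*(u - 3)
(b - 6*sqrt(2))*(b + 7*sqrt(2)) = b^2 + sqrt(2)*b - 84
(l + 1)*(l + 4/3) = l^2 + 7*l/3 + 4/3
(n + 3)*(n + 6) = n^2 + 9*n + 18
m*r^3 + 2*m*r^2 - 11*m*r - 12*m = (r - 3)*(r + 4)*(m*r + m)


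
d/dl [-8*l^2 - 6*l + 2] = -16*l - 6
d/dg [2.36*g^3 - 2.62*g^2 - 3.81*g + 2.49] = 7.08*g^2 - 5.24*g - 3.81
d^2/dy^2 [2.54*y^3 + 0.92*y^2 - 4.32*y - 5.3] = 15.24*y + 1.84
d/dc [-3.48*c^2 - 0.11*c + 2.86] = -6.96*c - 0.11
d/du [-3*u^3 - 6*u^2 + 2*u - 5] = -9*u^2 - 12*u + 2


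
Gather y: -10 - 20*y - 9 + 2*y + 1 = -18*y - 18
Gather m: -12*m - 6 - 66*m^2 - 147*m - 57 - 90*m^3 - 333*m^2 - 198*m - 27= -90*m^3 - 399*m^2 - 357*m - 90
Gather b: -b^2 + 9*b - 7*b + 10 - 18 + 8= -b^2 + 2*b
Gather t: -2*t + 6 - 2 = 4 - 2*t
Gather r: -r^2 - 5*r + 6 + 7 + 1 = -r^2 - 5*r + 14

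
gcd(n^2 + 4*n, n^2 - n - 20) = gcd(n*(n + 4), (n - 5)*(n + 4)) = n + 4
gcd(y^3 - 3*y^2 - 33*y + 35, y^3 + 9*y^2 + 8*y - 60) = y + 5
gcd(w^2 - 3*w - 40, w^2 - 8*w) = w - 8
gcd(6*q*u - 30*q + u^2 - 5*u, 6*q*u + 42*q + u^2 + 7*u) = 6*q + u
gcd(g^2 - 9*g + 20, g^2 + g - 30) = g - 5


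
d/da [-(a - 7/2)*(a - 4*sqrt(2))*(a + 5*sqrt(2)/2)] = -3*a^2 + 3*sqrt(2)*a + 7*a - 21*sqrt(2)/4 + 20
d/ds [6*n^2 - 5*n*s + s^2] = -5*n + 2*s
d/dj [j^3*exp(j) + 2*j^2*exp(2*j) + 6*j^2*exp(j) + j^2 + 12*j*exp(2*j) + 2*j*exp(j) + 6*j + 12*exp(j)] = j^3*exp(j) + 4*j^2*exp(2*j) + 9*j^2*exp(j) + 28*j*exp(2*j) + 14*j*exp(j) + 2*j + 12*exp(2*j) + 14*exp(j) + 6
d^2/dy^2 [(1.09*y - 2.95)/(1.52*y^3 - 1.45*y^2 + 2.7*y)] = (15.110016*y^5 - 96.20232*y^4 + 99.66553*y^3 - 109.85505*y^2 + 69.2955*y - 43.011)/(y^3*(3.511808*y^6 - 10.05024*y^5 + 28.30164*y^4 - 38.753425*y^3 + 50.27265*y^2 - 31.7115*y + 19.683))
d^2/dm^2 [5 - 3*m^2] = -6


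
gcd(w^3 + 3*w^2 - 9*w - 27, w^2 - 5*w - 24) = w + 3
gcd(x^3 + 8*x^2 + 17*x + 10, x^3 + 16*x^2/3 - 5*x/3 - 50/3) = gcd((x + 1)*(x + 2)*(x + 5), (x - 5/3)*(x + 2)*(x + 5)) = x^2 + 7*x + 10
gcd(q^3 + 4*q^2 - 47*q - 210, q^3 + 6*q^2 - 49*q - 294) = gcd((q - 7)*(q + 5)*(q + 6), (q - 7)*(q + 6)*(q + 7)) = q^2 - q - 42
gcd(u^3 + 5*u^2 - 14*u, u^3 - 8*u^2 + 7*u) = u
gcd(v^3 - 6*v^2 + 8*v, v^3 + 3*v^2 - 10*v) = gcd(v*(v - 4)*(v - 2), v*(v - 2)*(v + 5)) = v^2 - 2*v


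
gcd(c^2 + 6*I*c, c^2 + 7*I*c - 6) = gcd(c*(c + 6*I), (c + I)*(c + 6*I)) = c + 6*I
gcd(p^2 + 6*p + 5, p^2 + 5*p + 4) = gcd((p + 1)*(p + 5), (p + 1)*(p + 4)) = p + 1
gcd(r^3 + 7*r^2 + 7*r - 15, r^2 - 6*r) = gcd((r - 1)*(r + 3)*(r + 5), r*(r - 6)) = 1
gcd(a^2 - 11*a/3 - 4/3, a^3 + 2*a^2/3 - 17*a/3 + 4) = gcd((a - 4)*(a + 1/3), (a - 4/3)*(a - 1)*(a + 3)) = 1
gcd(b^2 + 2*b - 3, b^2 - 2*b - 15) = b + 3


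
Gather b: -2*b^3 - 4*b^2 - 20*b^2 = -2*b^3 - 24*b^2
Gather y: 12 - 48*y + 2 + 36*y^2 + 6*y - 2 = 36*y^2 - 42*y + 12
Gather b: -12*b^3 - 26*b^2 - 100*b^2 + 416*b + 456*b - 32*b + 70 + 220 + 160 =-12*b^3 - 126*b^2 + 840*b + 450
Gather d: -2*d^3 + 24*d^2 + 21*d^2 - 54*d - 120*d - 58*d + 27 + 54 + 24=-2*d^3 + 45*d^2 - 232*d + 105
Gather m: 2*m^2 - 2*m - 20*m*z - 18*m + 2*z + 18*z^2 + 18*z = 2*m^2 + m*(-20*z - 20) + 18*z^2 + 20*z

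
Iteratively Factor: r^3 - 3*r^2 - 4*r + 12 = (r + 2)*(r^2 - 5*r + 6) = (r - 2)*(r + 2)*(r - 3)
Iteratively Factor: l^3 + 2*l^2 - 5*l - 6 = (l + 3)*(l^2 - l - 2) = (l + 1)*(l + 3)*(l - 2)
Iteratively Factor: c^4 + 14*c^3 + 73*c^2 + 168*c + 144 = (c + 3)*(c^3 + 11*c^2 + 40*c + 48) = (c + 3)^2*(c^2 + 8*c + 16) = (c + 3)^2*(c + 4)*(c + 4)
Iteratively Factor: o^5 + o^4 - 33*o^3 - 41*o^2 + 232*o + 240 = (o + 1)*(o^4 - 33*o^2 - 8*o + 240) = (o + 1)*(o + 4)*(o^3 - 4*o^2 - 17*o + 60) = (o - 5)*(o + 1)*(o + 4)*(o^2 + o - 12) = (o - 5)*(o + 1)*(o + 4)^2*(o - 3)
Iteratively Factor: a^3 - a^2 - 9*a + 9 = (a - 3)*(a^2 + 2*a - 3) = (a - 3)*(a - 1)*(a + 3)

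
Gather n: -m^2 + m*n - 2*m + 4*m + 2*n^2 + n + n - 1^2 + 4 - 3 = -m^2 + 2*m + 2*n^2 + n*(m + 2)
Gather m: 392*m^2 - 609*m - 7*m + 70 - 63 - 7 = 392*m^2 - 616*m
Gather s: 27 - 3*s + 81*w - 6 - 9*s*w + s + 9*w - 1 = s*(-9*w - 2) + 90*w + 20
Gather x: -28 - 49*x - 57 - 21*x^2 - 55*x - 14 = -21*x^2 - 104*x - 99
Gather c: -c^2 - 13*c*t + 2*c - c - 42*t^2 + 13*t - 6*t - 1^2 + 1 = -c^2 + c*(1 - 13*t) - 42*t^2 + 7*t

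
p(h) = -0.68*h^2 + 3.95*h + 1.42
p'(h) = 3.95 - 1.36*h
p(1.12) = 4.99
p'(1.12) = 2.43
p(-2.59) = -13.37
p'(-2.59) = 7.47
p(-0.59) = -1.15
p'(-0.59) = 4.75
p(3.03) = 7.15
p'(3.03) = -0.17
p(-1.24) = -4.52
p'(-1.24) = 5.64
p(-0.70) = -1.68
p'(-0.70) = 4.90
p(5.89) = 1.09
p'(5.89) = -4.06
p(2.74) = 7.14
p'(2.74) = 0.22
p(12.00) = -49.10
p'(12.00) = -12.37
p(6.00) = 0.64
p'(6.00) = -4.21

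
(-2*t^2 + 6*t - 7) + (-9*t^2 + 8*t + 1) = -11*t^2 + 14*t - 6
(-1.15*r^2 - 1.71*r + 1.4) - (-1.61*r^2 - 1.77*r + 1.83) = 0.46*r^2 + 0.0600000000000001*r - 0.43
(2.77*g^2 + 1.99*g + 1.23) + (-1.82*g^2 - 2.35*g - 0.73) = 0.95*g^2 - 0.36*g + 0.5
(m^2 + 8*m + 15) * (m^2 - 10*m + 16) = m^4 - 2*m^3 - 49*m^2 - 22*m + 240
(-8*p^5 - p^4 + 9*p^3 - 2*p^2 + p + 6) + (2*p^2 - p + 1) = -8*p^5 - p^4 + 9*p^3 + 7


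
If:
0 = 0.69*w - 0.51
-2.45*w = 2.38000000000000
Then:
No Solution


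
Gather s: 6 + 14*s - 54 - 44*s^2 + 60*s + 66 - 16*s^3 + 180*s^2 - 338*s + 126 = -16*s^3 + 136*s^2 - 264*s + 144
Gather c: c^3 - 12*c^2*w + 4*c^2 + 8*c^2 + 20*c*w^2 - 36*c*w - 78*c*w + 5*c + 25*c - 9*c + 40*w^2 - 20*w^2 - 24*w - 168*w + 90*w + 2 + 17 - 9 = c^3 + c^2*(12 - 12*w) + c*(20*w^2 - 114*w + 21) + 20*w^2 - 102*w + 10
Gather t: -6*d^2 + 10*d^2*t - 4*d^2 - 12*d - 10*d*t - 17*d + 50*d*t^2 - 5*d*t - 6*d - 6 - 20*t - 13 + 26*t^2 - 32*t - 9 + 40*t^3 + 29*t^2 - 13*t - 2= -10*d^2 - 35*d + 40*t^3 + t^2*(50*d + 55) + t*(10*d^2 - 15*d - 65) - 30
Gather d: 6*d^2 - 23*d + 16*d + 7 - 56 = 6*d^2 - 7*d - 49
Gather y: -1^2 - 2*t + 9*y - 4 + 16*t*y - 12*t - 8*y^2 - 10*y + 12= -14*t - 8*y^2 + y*(16*t - 1) + 7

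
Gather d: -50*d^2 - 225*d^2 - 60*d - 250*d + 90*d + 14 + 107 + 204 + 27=-275*d^2 - 220*d + 352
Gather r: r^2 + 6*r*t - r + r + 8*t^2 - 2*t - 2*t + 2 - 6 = r^2 + 6*r*t + 8*t^2 - 4*t - 4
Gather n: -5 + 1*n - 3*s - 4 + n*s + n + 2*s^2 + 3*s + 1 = n*(s + 2) + 2*s^2 - 8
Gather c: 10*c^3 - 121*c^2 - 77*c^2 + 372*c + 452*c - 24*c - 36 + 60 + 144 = 10*c^3 - 198*c^2 + 800*c + 168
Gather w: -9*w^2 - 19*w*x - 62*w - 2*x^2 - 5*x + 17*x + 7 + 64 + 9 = -9*w^2 + w*(-19*x - 62) - 2*x^2 + 12*x + 80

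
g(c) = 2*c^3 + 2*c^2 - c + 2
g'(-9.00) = 449.00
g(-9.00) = -1285.00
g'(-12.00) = 815.00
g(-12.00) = -3154.00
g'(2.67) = 52.45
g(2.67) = 51.66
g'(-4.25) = 90.38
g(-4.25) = -111.16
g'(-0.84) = -0.13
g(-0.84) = 3.07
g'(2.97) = 63.81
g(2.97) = 69.07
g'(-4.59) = 107.05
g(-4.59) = -144.68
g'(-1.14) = 2.24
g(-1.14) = 2.78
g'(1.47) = 17.85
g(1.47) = 11.20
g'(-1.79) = 11.06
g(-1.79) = -1.27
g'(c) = 6*c^2 + 4*c - 1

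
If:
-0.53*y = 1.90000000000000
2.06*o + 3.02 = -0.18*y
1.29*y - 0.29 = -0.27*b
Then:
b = 18.20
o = -1.15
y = -3.58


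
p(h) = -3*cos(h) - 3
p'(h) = 3*sin(h)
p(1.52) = -3.15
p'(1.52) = 3.00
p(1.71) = -2.58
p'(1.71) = 2.97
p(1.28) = -3.86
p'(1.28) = 2.87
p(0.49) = -5.65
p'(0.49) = 1.41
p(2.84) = -0.14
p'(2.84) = 0.89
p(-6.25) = -6.00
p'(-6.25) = 0.10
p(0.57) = -5.53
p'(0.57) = 1.62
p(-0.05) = -6.00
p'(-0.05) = -0.15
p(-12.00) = -5.53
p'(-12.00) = 1.61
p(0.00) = -6.00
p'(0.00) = 0.00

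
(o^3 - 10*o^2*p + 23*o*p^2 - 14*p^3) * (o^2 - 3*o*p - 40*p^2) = o^5 - 13*o^4*p + 13*o^3*p^2 + 317*o^2*p^3 - 878*o*p^4 + 560*p^5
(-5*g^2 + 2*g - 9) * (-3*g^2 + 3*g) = 15*g^4 - 21*g^3 + 33*g^2 - 27*g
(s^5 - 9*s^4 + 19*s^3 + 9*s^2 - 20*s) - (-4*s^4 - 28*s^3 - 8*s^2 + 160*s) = s^5 - 5*s^4 + 47*s^3 + 17*s^2 - 180*s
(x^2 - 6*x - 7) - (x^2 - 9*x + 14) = 3*x - 21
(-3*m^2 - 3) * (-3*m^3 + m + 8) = 9*m^5 + 6*m^3 - 24*m^2 - 3*m - 24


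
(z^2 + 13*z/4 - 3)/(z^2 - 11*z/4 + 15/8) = 2*(4*z^2 + 13*z - 12)/(8*z^2 - 22*z + 15)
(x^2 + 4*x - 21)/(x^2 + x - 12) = (x + 7)/(x + 4)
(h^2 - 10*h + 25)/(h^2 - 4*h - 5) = (h - 5)/(h + 1)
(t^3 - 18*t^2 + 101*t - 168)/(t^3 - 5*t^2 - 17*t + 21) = (t^2 - 11*t + 24)/(t^2 + 2*t - 3)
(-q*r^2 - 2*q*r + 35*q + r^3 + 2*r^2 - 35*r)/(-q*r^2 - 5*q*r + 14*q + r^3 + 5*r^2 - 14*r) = (r - 5)/(r - 2)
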